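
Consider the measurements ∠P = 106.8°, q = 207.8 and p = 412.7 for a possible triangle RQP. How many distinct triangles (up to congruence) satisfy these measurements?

1

q·sin P = 207.8·sin(106.8°) ≈ 198.9.
Since ∠P is not acute, a triangle exists only if p > q; here p > q, so there is exactly one triangle.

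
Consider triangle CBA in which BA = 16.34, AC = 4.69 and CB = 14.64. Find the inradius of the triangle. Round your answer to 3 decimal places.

Semiperimeter s = (16.34 + 4.69 + 14.64)/2 = 17.835.
Heron's formula: area = √(17.835·1.495·13.145·3.195) ≈ 33.464.
Inradius = area/s = 33.464/17.835 ≈ 1.8763.

r ≈ 1.876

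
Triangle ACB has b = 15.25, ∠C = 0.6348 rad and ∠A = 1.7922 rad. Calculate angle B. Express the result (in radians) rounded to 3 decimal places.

The third angle is ∠B = π − ∠A − ∠C = 0.7146 rad.

∠B ≈ 0.715 rad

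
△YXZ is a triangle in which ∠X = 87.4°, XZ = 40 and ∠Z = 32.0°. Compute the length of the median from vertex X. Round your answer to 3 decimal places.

The third angle is ∠Y = 180° − ∠X − ∠Z = 60.60°.
Law of sines: ZY = XZ·sin X/sin Y ≈ 45.866.
Law of sines: YX = XZ·sin Z/sin Y ≈ 24.33.
Median from X: ½√(2·YX² + 2·XZ² − ZY²) ≈ 23.876.

23.876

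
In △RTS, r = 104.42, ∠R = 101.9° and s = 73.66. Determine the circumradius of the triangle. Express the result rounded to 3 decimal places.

Law of sines: sin S = s·sin R/r ≈ 0.69026.
Since r ≥ s, only the acute value applies: ∠S ≈ 43.65°.
Then ∠T = 180° − ∠R − ∠S ≈ 34.45°.
Law of sines gives t = r·sin T/sin R ≈ 60.365.
Circumradius = r/(2 sin R) ≈ 53.357.

53.357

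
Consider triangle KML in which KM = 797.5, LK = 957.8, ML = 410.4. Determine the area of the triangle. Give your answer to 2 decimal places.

Semiperimeter s = (410.4 + 957.8 + 797.5)/2 = 1082.8.
Heron's formula: area = √(1082.8·672.45·125.05·285.35) ≈ 1.6119e+05.

area ≈ 161192.54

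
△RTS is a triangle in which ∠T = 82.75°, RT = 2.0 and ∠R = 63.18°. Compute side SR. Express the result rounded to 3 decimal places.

3.542

The third angle is ∠S = 180° − ∠R − ∠T = 34.07°.
Law of sines: SR = RT·sin T/sin S ≈ 3.5416.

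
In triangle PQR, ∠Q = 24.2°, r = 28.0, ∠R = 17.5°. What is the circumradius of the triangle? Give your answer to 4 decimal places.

46.5571

The third angle is ∠P = 180° − ∠Q − ∠R = 138.30°.
Law of sines: p = r·sin P/sin R ≈ 61.942.
Law of sines: q = r·sin Q/sin R ≈ 38.17.
Circumradius = r/(2 sin R) ≈ 46.557.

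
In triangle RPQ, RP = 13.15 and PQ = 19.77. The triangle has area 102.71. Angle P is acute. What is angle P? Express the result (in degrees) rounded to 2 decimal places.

From area = ½·RP·PQ·sin P, we get sin P = 2·area/(RP·PQ) ≈ 0.79015.
Taking the acute solution, ∠P ≈ 52.20°.

52.20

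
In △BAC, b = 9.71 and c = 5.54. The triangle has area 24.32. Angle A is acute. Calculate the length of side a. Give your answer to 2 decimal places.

From area = ½·c·b·sin A, we get sin A = 2·area/(c·b) ≈ 0.90420.
Taking the acute solution, ∠A ≈ 1.130 rad.
Law of cosines then gives a ≈ 8.8896.

8.89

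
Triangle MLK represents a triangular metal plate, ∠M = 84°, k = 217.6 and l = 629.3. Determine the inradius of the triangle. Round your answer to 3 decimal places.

By the law of cosines, m² = l² + k² − 2·l·k·cos M = 4.1474e+05, so m ≈ 644.
Area = ½·l·k·sin M ≈ 68093.
Semiperimeter s = (644+629.3+217.6)/2 = 745.45.
Inradius = area/s = 68093/745.45 ≈ 91.344.

91.344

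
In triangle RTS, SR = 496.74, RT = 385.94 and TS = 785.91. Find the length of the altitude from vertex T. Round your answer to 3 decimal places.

h_T ≈ 314.702

Semiperimeter s = (785.91 + 496.74 + 385.94)/2 = 834.3.
Heron's formula: area = √(834.3·48.385·337.56·448.36) ≈ 78163.
The altitude from T has length 2·area/SR ≈ 314.7.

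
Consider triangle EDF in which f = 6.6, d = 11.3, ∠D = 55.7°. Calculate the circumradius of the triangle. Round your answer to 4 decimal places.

R ≈ 6.8394

Law of sines: sin F = f·sin D/d ≈ 0.48250.
Since d ≥ f, only the acute value applies: ∠F ≈ 28.85°.
Then ∠E = 180° − ∠D − ∠F ≈ 95.45°.
Law of sines gives e = d·sin E/sin D ≈ 13.617.
Circumradius = d/(2 sin D) ≈ 6.8394.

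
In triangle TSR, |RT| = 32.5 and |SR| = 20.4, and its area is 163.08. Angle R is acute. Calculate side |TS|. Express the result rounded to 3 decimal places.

17.831

From area = ½·|SR|·|RT|·sin R, we get sin R = 2·area/(|SR|·|RT|) ≈ 0.49195.
Taking the acute solution, ∠R ≈ 29.47°.
Law of cosines then gives |TS| ≈ 17.831.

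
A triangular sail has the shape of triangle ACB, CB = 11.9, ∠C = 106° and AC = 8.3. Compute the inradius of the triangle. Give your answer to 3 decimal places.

r ≈ 2.603

By the law of cosines, BA² = AC² + CB² − 2·AC·CB·cos C = 264.95, so BA ≈ 16.277.
Area = ½·AC·CB·sin C ≈ 47.472.
Semiperimeter s = (11.9+16.277+8.3)/2 = 18.239.
Inradius = area/s = 47.472/18.239 ≈ 2.6028.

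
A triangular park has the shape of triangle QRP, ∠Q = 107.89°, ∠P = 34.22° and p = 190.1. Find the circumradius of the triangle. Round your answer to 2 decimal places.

169.02

The third angle is ∠R = 180° − ∠P − ∠Q = 37.89°.
Law of sines: q = p·sin Q/sin P ≈ 321.69.
Law of sines: r = p·sin R/sin P ≈ 207.6.
Circumradius = p/(2 sin P) ≈ 169.02.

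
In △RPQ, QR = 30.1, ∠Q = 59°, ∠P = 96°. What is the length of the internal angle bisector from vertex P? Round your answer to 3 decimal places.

The third angle is ∠R = 180° − ∠P − ∠Q = 25.00°.
Law of sines: PQ = QR·sin R/sin P ≈ 12.791.
Law of sines: RP = QR·sin Q/sin P ≈ 25.943.
The bisector from P has length 2·RP·PQ·cos(∠P/2)/(RP+PQ) ≈ 11.465.

11.465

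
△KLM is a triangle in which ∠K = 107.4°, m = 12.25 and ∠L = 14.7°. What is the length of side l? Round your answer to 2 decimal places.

3.67

The third angle is ∠M = 180° − ∠K − ∠L = 57.90°.
Law of sines: l = m·sin L/sin M ≈ 3.6695.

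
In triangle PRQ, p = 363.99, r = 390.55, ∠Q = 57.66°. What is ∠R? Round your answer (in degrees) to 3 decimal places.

By the law of cosines, q² = p² + r² − 2·p·r·cos Q = 1.3293e+05, so q ≈ 364.59.
Law of cosines again: cos R = (q² + p² − r²)/(2·q·p) ≈ 0.42532, so ∠R ≈ 64.83°.

64.829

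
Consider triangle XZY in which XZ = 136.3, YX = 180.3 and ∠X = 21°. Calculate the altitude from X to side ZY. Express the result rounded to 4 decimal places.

h_X ≈ 122.1231

By the law of cosines, ZY² = YX² + XZ² − 2·YX·XZ·cos X = 5200.5, so ZY ≈ 72.115.
Area = ½·YX·XZ·sin X ≈ 4403.4.
The altitude from X has length 2·area/ZY ≈ 122.12.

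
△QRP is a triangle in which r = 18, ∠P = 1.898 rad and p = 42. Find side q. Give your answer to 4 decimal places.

Law of sines: sin R = r·sin P/p ≈ 0.40583.
Since p ≥ r, only the acute value applies: ∠R ≈ 0.418 rad.
Then ∠Q = π − ∠P − ∠R ≈ 0.826 rad.
Law of sines gives q = p·sin Q/sin P ≈ 32.601.

32.6006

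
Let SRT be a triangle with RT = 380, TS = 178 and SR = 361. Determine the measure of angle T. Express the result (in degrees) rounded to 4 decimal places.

By the law of cosines, cos T = (RT² + TS² − SR²) / (2·RT·TS) ≈ 0.33828, so ∠T ≈ 70.23°.

∠T ≈ 70.2277°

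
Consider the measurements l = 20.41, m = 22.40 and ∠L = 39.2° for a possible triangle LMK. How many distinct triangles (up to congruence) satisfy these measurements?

m·sin L = 22.40·sin(39.2°) ≈ 14.16.
Since m sin L < l < m (14.16 < 20.41 < 22.40), two triangles exist.

2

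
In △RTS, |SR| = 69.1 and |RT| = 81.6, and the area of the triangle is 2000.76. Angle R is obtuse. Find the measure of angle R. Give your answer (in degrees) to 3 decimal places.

∠R ≈ 134.792°

From area = ½·|SR|·|RT|·sin R, we get sin R = 2·area/(|SR|·|RT|) ≈ 0.70967.
Taking the obtuse solution, ∠R ≈ 134.79°.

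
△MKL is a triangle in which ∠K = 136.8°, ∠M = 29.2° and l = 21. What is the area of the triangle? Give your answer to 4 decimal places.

The third angle is ∠L = 180° − ∠M − ∠K = 14.00°.
Law of sines: m = l·sin M/sin L ≈ 42.349.
Law of sines: k = l·sin K/sin L ≈ 59.422.
Area = ½·l·m·sin K ≈ 304.39.

area ≈ 304.3909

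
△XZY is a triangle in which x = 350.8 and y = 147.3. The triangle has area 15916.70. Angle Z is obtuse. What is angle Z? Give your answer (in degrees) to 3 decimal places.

141.971

From area = ½·y·x·sin Z, we get sin Z = 2·area/(y·x) ≈ 0.61606.
Taking the obtuse solution, ∠Z ≈ 141.97°.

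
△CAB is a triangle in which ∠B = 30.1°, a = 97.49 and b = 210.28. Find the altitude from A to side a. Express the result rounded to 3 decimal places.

Law of sines: sin A = a·sin B/b ≈ 0.23251.
Since b ≥ a, only the acute value applies: ∠A ≈ 13.44°.
Then ∠C = 180° − ∠B − ∠A ≈ 136.46°.
Law of sines gives c = b·sin C/sin B ≈ 288.86.
Area = ½·b·a·sin C ≈ 7061.5.
The altitude from A has length 2·area/a ≈ 144.87.

144.867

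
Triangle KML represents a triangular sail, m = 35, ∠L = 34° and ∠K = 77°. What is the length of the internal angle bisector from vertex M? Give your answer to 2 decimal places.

t_M ≈ 21.95

The third angle is ∠M = 180° − ∠L − ∠K = 69.00°.
Law of sines: k = m·sin K/sin M ≈ 36.529.
Law of sines: l = m·sin L/sin M ≈ 20.964.
The bisector from M has length 2·l·k·cos(∠M/2)/(l+k) ≈ 21.955.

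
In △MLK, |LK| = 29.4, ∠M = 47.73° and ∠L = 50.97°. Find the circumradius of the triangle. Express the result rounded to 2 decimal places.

The third angle is ∠K = 180° − ∠M − ∠L = 81.30°.
Law of sines: |KM| = |LK|·sin L/sin M ≈ 30.863.
Law of sines: |ML| = |LK|·sin K/sin M ≈ 39.273.
Circumradius = |LK|/(2 sin M) ≈ 19.865.

R ≈ 19.87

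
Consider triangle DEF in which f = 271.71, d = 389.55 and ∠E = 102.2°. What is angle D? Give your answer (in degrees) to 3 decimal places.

By the law of cosines, e² = f² + d² − 2·f·d·cos E = 2.7031e+05, so e ≈ 519.91.
Law of cosines again: cos D = (e² + f² − d²)/(2·e·f) ≈ 0.68094, so ∠D ≈ 47.08°.

∠D ≈ 47.083°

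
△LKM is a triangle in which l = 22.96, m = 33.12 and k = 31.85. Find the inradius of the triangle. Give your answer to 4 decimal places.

7.9229

Semiperimeter s = (22.96 + 31.85 + 33.12)/2 = 43.965.
Heron's formula: area = √(43.965·21.005·12.115·10.845) ≈ 348.33.
Inradius = area/s = 348.33/43.965 ≈ 7.9229.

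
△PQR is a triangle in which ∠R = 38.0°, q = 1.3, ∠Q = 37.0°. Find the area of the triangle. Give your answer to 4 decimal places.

The third angle is ∠P = 180° − ∠Q − ∠R = 105.00°.
Law of sines: p = q·sin P/sin Q ≈ 2.0865.
Law of sines: r = q·sin R/sin Q ≈ 1.3299.
Area = ½·q·p·sin R ≈ 0.83499.

area ≈ 0.8350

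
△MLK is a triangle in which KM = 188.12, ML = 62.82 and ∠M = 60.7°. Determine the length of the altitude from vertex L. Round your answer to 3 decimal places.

By the law of cosines, LK² = KM² + ML² − 2·KM·ML·cos M = 27769, so LK ≈ 166.64.
Area = ½·KM·ML·sin M ≈ 5152.9.
The altitude from L has length 2·area/KM ≈ 54.783.

54.783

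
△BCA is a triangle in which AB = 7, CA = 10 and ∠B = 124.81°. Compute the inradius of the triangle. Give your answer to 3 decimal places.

r ≈ 1.136

Law of sines: sin C = AB·sin B/CA ≈ 0.57473.
Since CA ≥ AB, only the acute value applies: ∠C ≈ 35.08°.
Then ∠A = 180° − ∠B − ∠C ≈ 20.11°.
Law of sines gives BC = CA·sin A/sin B ≈ 4.1874.
Area = ½·CA·AB·sin A ≈ 12.033.
Semiperimeter s = (10+7+4.1874)/2 = 10.594.
Inradius = area/s = 12.033/10.594 ≈ 1.1359.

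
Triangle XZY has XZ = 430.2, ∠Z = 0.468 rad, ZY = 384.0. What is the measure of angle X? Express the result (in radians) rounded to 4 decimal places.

By the law of cosines, YX² = XZ² + ZY² − 2·XZ·ZY·cos Z = 37661, so YX ≈ 194.06.
Law of cosines again: cos X = (YX² + XZ² − ZY²)/(2·YX·XZ) ≈ 0.45083, so ∠X ≈ 1.103 rad.

∠X ≈ 1.1031 rad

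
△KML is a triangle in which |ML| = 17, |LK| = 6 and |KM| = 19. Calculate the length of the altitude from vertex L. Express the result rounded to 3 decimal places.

h_L ≈ 5.284

Semiperimeter s = (17 + 6 + 19)/2 = 21.
Heron's formula: area = √(21·4·15·2) ≈ 50.2.
The altitude from L has length 2·area/|KM| ≈ 5.2842.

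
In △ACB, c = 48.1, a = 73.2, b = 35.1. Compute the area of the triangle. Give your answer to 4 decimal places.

area ≈ 712.2136

Semiperimeter s = (73.2 + 48.1 + 35.1)/2 = 78.2.
Heron's formula: area = √(78.2·5·30.1·43.1) ≈ 712.21.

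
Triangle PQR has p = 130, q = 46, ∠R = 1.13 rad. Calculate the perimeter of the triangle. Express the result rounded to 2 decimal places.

By the law of cosines, r² = p² + q² − 2·p·q·cos R = 13913, so r ≈ 117.95.
Semiperimeter s = (130+46+117.95)/2 = 146.98.
Perimeter = 130 + 46 + 117.95 = 293.95.

perimeter ≈ 293.95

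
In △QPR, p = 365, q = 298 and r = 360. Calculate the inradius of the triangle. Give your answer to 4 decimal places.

Semiperimeter s = (298 + 365 + 360)/2 = 511.5.
Heron's formula: area = √(511.5·213.5·146.5·151.5) ≈ 49232.
Inradius = area/s = 49232/511.5 ≈ 96.25.

96.2501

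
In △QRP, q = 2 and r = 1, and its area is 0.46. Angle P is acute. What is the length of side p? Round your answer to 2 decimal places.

1.20

From area = ½·q·r·sin P, we get sin P = 2·area/(q·r) ≈ 0.46000.
Taking the acute solution, ∠P ≈ 27.39°.
Law of cosines then gives p ≈ 1.2035.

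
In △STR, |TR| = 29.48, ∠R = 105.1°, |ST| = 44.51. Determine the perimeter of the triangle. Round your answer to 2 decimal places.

Law of sines: sin S = |TR|·sin R/|ST| ≈ 0.63945.
Since |ST| ≥ |TR|, only the acute value applies: ∠S ≈ 39.75°.
Then ∠T = 180° − ∠R − ∠S ≈ 35.15°.
Law of sines gives |RS| = |ST|·sin T/sin R ≈ 26.541.
Semiperimeter s = (29.48+26.541+44.51)/2 = 50.265.
Perimeter = 29.48 + 26.541 + 44.51 = 100.53.

perimeter ≈ 100.53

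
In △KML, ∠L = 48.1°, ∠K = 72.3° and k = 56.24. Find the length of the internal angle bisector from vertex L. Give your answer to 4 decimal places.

t_L ≈ 48.8072

The third angle is ∠M = 180° − ∠L − ∠K = 59.60°.
Law of sines: m = k·sin M/sin K ≈ 50.918.
Law of sines: l = k·sin L/sin K ≈ 43.94.
The bisector from L has length 2·k·m·cos(∠L/2)/(k+m) ≈ 48.807.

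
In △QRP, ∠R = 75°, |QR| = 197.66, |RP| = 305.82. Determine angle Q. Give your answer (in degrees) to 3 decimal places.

68.140

By the law of cosines, |PQ|² = |QR|² + |RP|² − 2·|QR|·|RP|·cos R = 1.013e+05, so |PQ| ≈ 318.28.
Law of cosines again: cos Q = (|PQ|² + |QR|² − |RP|²)/(2·|PQ|·|QR|) ≈ 0.37233, so ∠Q ≈ 68.14°.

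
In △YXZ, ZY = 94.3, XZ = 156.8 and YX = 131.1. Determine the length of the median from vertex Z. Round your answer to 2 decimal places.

m_Z ≈ 111.55

Median from Z: ½√(2·XZ² + 2·ZY² − YX²) ≈ 111.55.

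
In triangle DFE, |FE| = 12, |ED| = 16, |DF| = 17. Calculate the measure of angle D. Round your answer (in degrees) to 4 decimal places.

By the law of cosines, cos D = (|ED|² + |DF|² − |FE|²) / (2·|ED|·|DF|) ≈ 0.73713, so ∠D ≈ 42.51°.

42.5123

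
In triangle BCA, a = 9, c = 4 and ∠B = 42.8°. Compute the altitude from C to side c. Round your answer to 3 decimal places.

6.115

By the law of cosines, b² = c² + a² − 2·c·a·cos B = 44.171, so b ≈ 6.6462.
Area = ½·c·a·sin B ≈ 12.23.
The altitude from C has length 2·area/c ≈ 6.115.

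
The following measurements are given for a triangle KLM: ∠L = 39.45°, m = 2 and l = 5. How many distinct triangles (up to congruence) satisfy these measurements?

1

m·sin L = 2·sin(39.45°) ≈ 1.271.
Since l ≥ m, exactly one triangle exists.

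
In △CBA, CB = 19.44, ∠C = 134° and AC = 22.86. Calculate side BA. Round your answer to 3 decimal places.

By the law of cosines, BA² = AC² + CB² − 2·AC·CB·cos C = 1517.9, so BA ≈ 38.96.

38.960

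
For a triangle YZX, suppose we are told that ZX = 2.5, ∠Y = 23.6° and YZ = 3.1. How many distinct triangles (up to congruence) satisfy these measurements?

YZ·sin Y = 3.1·sin(23.6°) ≈ 1.241.
Since YZ sin Y < ZX < YZ (1.241 < 2.5 < 3.1), two triangles exist.

2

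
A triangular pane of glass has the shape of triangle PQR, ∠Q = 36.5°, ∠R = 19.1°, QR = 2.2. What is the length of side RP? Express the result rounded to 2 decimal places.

The third angle is ∠P = 180° − ∠Q − ∠R = 124.40°.
Law of sines: RP = QR·sin Q/sin P ≈ 1.586.

1.59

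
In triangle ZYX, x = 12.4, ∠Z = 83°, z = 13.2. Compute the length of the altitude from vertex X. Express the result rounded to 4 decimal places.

h_X ≈ 6.2355

Law of sines: sin X = x·sin Z/z ≈ 0.93239.
Since z ≥ x, only the acute value applies: ∠X ≈ 68.81°.
Then ∠Y = 180° − ∠Z − ∠X ≈ 28.19°.
Law of sines gives y = z·sin Y/sin Z ≈ 6.2823.
Area = ½·z·x·sin Y ≈ 38.66.
The altitude from X has length 2·area/x ≈ 6.2355.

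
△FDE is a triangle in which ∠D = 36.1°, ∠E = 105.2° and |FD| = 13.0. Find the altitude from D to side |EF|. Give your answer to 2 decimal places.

h_D ≈ 8.13

The third angle is ∠F = 180° − ∠D − ∠E = 38.70°.
Law of sines: |DE| = |FD|·sin F/sin E ≈ 8.4228.
Law of sines: |EF| = |FD|·sin D/sin E ≈ 7.9372.
Area = ½·|FD|·|DE|·sin D ≈ 32.257.
The altitude from D has length 2·area/|EF| ≈ 8.1282.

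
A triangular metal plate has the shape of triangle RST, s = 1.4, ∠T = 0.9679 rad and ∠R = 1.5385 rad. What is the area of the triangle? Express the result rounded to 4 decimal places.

1.3598

The third angle is ∠S = π − ∠T − ∠R = 0.6352 rad.
Law of sines: r = s·sin R/sin S ≈ 2.3583.
Law of sines: t = s·sin T/sin S ≈ 1.9436.
Area = ½·s·r·sin T ≈ 1.3598.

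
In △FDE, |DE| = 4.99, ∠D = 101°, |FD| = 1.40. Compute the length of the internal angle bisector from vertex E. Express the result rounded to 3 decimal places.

By the law of cosines, |EF|² = |FD|² + |DE|² − 2·|FD|·|DE|·cos D = 29.526, so |EF| ≈ 5.4338.
Law of cosines again: cos E = (|DE|² + |EF|² − |FD|²)/(2·|DE|·|EF|) ≈ 0.96749, so ∠E ≈ 14.65°.
The bisector from E has length 2·|DE|·|EF|·cos(∠E/2)/(|DE|+|EF|) ≈ 5.16.

t_E ≈ 5.160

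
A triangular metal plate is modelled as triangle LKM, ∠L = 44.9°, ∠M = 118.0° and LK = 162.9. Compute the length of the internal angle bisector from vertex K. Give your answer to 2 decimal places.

143.14

The third angle is ∠K = 180° − ∠M − ∠L = 17.10°.
Law of sines: KM = LK·sin L/sin M ≈ 130.23.
Law of sines: ML = LK·sin K/sin M ≈ 54.249.
The bisector from K has length 2·LK·KM·cos(∠K/2)/(LK+KM) ≈ 143.14.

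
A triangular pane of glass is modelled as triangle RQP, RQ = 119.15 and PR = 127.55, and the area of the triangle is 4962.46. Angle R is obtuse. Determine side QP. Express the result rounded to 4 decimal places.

231.2665

From area = ½·PR·RQ·sin R, we get sin R = 2·area/(PR·RQ) ≈ 0.65306.
Taking the obtuse solution, ∠R ≈ 139.23°.
Law of cosines then gives QP ≈ 231.27.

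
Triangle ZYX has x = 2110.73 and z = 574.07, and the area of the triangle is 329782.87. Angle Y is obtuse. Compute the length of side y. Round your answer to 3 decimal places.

From area = ½·x·z·sin Y, we get sin Y = 2·area/(x·z) ≈ 0.54433.
Taking the obtuse solution, ∠Y ≈ 147.02°.
Law of cosines then gives y ≈ 2611.1.

2611.067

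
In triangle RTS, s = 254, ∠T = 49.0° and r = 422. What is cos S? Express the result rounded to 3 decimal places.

By the law of cosines, t² = s² + r² − 2·s·r·cos T = 1.0196e+05, so t ≈ 319.31.
Law of cosines again: cos S = (r² + t² − s²)/(2·r·t) ≈ 0.79974, so ∠S ≈ 36.90°.

0.800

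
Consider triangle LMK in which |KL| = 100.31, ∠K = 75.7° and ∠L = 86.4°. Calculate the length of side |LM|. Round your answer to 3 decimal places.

The third angle is ∠M = 180° − ∠K − ∠L = 17.90°.
Law of sines: |LM| = |KL|·sin K/sin M ≈ 316.25.

316.251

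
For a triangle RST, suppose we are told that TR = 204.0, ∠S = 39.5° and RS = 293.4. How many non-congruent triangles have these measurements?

RS·sin S = 293.4·sin(39.5°) ≈ 186.6.
Since RS sin S < TR < RS (186.6 < 204.0 < 293.4), two triangles exist.

2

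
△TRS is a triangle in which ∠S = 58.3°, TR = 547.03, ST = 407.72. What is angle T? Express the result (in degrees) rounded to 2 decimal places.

Law of sines: sin R = ST·sin S/TR ≈ 0.63414.
Since TR ≥ ST, only the acute value applies: ∠R ≈ 39.36°.
Then ∠T = 180° − ∠S − ∠R ≈ 82.34°.

82.34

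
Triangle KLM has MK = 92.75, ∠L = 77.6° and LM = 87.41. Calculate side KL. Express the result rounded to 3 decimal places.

55.024

Law of sines: sin K = LM·sin L/MK ≈ 0.92044.
Since MK ≥ LM, only the acute value applies: ∠K ≈ 66.99°.
Then ∠M = 180° − ∠L − ∠K ≈ 35.41°.
Law of sines gives KL = MK·sin M/sin L ≈ 55.024.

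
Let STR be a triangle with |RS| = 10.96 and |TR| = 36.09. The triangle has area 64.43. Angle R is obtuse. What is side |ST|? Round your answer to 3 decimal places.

From area = ½·|TR|·|RS|·sin R, we get sin R = 2·area/(|TR|·|RS|) ≈ 0.32578.
Taking the obtuse solution, ∠R ≈ 160.99°.
Law of cosines then gives |ST| ≈ 46.589.

46.589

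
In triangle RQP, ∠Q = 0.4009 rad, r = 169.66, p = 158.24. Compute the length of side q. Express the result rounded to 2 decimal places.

By the law of cosines, q² = p² + r² − 2·p·r·cos Q = 4387.8, so q ≈ 66.241.

66.24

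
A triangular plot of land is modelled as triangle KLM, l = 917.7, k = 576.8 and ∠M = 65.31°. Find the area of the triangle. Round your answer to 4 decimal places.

Area = ½·k·l·sin M ≈ 2.4047e+05.

240469.3248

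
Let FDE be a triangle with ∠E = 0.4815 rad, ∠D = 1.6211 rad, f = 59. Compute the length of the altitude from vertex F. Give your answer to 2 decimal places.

h_F ≈ 31.66

The third angle is ∠F = π − ∠D − ∠E = 1.0390 rad.
Law of sines: d = f·sin D/sin F ≈ 68.367.
Law of sines: e = f·sin E/sin F ≈ 31.702.
Area = ½·f·d·sin E ≈ 934.02.
The altitude from F has length 2·area/f ≈ 31.662.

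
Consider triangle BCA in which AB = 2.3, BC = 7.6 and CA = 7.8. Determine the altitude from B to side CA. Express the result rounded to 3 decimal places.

Semiperimeter s = (7.8 + 2.3 + 7.6)/2 = 8.85.
Heron's formula: area = √(8.85·1.05·6.55·1.25) ≈ 8.7225.
The altitude from B has length 2·area/CA ≈ 2.2365.

2.237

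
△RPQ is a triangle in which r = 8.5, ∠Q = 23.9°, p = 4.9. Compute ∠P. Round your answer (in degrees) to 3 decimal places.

By the law of cosines, q² = r² + p² − 2·r·p·cos Q = 20.103, so q ≈ 4.4836.
Law of cosines again: cos P = (q² + r² − p²)/(2·q·r) ≈ 0.89664, so ∠P ≈ 26.28°.

∠P ≈ 26.281°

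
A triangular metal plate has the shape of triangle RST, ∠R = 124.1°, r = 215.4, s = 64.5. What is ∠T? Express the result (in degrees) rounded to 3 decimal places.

41.543

Law of sines: sin S = s·sin R/r ≈ 0.24796.
Since r ≥ s, only the acute value applies: ∠S ≈ 14.36°.
Then ∠T = 180° − ∠R − ∠S ≈ 41.54°.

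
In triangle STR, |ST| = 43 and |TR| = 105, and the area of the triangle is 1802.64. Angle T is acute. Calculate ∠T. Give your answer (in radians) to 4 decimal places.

From area = ½·|ST|·|TR|·sin T, we get sin T = 2·area/(|ST|·|TR|) ≈ 0.79851.
Taking the acute solution, ∠T ≈ 0.925 rad.

∠T ≈ 0.9248 rad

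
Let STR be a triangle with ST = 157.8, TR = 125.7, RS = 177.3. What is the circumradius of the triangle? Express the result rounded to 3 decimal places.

91.172

By the law of cosines, cos S = (RS² + ST² − TR²) / (2·RS·ST) ≈ 0.72442, so ∠S ≈ 43.58°.
Circumradius = TR/(2 sin S) ≈ 91.172.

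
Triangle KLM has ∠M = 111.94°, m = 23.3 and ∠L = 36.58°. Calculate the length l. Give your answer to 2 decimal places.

14.97

The third angle is ∠K = 180° − ∠L − ∠M = 31.48°.
Law of sines: l = m·sin L/sin M ≈ 14.97.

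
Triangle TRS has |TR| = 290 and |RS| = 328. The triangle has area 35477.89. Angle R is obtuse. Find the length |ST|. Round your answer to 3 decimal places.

From area = ½·|TR|·|RS|·sin R, we get sin R = 2·area/(|TR|·|RS|) ≈ 0.74596.
Taking the obtuse solution, ∠R ≈ 131.76°.
Law of cosines then gives |ST| ≈ 564.25.

564.253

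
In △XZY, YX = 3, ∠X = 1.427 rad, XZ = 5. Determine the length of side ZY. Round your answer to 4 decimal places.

By the law of cosines, ZY² = YX² + XZ² − 2·YX·XZ·cos X = 29.701, so ZY ≈ 5.4499.

5.4499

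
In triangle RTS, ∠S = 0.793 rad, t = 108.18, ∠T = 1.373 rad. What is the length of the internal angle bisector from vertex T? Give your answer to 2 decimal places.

The third angle is ∠R = π − ∠T − ∠S = 0.976 rad.
Law of sines: r = t·sin R/sin T ≈ 91.358.
Law of sines: s = t·sin S/sin T ≈ 78.607.
The bisector from T has length 2·s·r·cos(∠T/2)/(s+r) ≈ 65.361.

65.36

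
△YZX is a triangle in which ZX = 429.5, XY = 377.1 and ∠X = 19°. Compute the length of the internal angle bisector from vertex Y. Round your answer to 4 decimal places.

By the law of cosines, YZ² = ZX² + XY² − 2·ZX·XY·cos X = 20394, so YZ ≈ 142.81.
Law of cosines again: cos Y = (XY² + YZ² − ZX²)/(2·XY·YZ) ≈ -0.20307, so ∠Y ≈ 101.72°.
The bisector from Y has length 2·XY·YZ·cos(∠Y/2)/(XY+YZ) ≈ 130.77.

130.7690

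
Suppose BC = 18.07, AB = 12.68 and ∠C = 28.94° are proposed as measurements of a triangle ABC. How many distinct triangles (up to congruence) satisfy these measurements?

BC·sin C = 18.07·sin(28.94°) ≈ 8.744.
Since BC sin C < AB < BC (8.744 < 12.68 < 18.07), two triangles exist.

2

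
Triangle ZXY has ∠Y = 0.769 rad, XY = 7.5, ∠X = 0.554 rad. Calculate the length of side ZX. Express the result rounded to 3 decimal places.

The third angle is ∠Z = π − ∠X − ∠Y = 1.819 rad.
Law of sines: ZX = XY·sin Y/sin Z ≈ 5.38.

5.380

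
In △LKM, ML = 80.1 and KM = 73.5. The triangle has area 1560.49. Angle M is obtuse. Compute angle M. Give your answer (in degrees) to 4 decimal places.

∠M ≈ 147.9867°

From area = ½·KM·ML·sin M, we get sin M = 2·area/(KM·ML) ≈ 0.53012.
Taking the obtuse solution, ∠M ≈ 147.99°.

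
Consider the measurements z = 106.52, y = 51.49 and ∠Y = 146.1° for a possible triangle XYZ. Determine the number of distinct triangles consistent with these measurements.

z·sin Y = 106.52·sin(146.1°) ≈ 59.41.
Since ∠Y is not acute, a triangle exists only if y > z; here y ≤ z, so there is no triangle.

0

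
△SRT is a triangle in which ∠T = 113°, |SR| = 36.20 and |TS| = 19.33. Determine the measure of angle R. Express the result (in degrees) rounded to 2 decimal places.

29.44

Law of sines: sin R = |TS|·sin T/|SR| ≈ 0.49153.
Since |SR| ≥ |TS|, only the acute value applies: ∠R ≈ 29.44°.
Then ∠S = 180° − ∠T − ∠R ≈ 37.56°.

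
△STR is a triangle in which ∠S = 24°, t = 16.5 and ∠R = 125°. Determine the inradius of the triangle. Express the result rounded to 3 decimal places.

3.158

The third angle is ∠T = 180° − ∠R − ∠S = 31.00°.
Law of sines: s = t·sin S/sin T ≈ 13.03.
Law of sines: r = t·sin R/sin T ≈ 26.243.
Area = ½·t·s·sin R ≈ 88.06.
Semiperimeter p = (13.03+16.5+26.243)/2 = 27.887.
Inradius = area/p = 88.06/27.887 ≈ 3.1578.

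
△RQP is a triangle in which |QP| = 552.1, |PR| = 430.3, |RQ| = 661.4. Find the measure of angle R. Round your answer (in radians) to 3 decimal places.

0.978

By the law of cosines, cos R = (|PR|² + |RQ|² − |QP|²) / (2·|PR|·|RQ|) ≈ 0.55832, so ∠R ≈ 0.978 rad.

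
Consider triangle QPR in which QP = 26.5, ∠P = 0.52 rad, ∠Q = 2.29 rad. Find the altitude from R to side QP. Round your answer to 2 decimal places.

The third angle is ∠R = π − ∠Q − ∠P = 0.332 rad.
Law of sines: PR = QP·sin Q/sin R ≈ 61.24.
Law of sines: RQ = QP·sin P/sin R ≈ 40.446.
Area = ½·QP·PR·sin P ≈ 403.19.
The altitude from R has length 2·area/QP ≈ 30.429.

30.43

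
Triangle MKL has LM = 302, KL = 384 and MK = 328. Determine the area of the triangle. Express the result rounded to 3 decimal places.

47836.564

Semiperimeter s = (384 + 302 + 328)/2 = 507.
Heron's formula: area = √(507·123·205·179) ≈ 47837.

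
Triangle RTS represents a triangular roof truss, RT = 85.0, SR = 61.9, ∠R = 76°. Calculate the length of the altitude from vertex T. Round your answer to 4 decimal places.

h_T ≈ 82.4751

By the law of cosines, TS² = SR² + RT² − 2·SR·RT·cos R = 8510.9, so TS ≈ 92.254.
Area = ½·SR·RT·sin R ≈ 2552.6.
The altitude from T has length 2·area/SR ≈ 82.475.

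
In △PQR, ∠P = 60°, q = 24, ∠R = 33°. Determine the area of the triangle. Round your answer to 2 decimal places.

area ≈ 136.03

The third angle is ∠Q = 180° − ∠R − ∠P = 87.00°.
Law of sines: p = q·sin P/sin Q ≈ 20.813.
Law of sines: r = q·sin R/sin Q ≈ 13.089.
Area = ½·q·p·sin R ≈ 136.03.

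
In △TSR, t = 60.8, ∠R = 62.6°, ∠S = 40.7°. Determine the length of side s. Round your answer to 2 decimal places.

40.74

The third angle is ∠T = 180° − ∠S − ∠R = 76.70°.
Law of sines: s = t·sin S/sin T ≈ 40.74.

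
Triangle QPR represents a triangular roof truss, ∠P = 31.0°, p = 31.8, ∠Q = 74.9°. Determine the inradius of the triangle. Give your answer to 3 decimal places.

12.090

The third angle is ∠R = 180° − ∠Q − ∠P = 74.10°.
Law of sines: q = p·sin Q/sin P ≈ 59.611.
Law of sines: r = p·sin R/sin P ≈ 59.381.
Area = ½·p·q·sin R ≈ 911.56.
Semiperimeter s = (59.611+31.8+59.381)/2 = 75.396.
Inradius = area/s = 911.56/75.396 ≈ 12.09.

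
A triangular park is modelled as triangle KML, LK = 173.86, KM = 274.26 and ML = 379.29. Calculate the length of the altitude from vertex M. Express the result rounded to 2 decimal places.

h_M ≈ 251.02

Semiperimeter s = (379.29 + 173.86 + 274.26)/2 = 413.71.
Heron's formula: area = √(413.71·34.415·239.85·139.45) ≈ 21822.
The altitude from M has length 2·area/LK ≈ 251.02.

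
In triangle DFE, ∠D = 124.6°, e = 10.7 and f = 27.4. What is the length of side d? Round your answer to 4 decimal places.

By the law of cosines, d² = f² + e² − 2·f·e·cos D = 1198.2, so d ≈ 34.615.

34.6152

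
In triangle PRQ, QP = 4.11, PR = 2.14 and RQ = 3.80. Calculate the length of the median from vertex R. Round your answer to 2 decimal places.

2.30

Median from R: ½√(2·PR² + 2·RQ² − QP²) ≈ 2.2993.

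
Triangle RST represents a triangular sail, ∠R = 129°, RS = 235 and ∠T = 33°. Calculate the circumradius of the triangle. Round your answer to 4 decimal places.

The third angle is ∠S = 180° − ∠T − ∠R = 18.00°.
Law of sines: ST = RS·sin R/sin T ≈ 335.32.
Law of sines: TR = RS·sin S/sin T ≈ 133.33.
Circumradius = RS/(2 sin T) ≈ 215.74.

215.7392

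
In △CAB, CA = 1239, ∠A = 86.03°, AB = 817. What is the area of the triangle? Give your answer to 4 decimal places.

504917.0060

Area = ½·CA·AB·sin A ≈ 5.0492e+05.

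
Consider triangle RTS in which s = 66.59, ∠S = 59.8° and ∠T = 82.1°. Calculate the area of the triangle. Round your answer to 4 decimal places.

The third angle is ∠R = 180° − ∠T − ∠S = 38.10°.
Law of sines: r = s·sin R/sin S ≈ 47.541.
Law of sines: t = s·sin T/sin S ≈ 76.316.
Area = ½·s·r·sin T ≈ 1567.9.

area ≈ 1567.8526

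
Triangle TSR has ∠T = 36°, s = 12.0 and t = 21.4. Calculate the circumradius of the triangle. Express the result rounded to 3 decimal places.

Law of sines: sin S = s·sin T/t ≈ 0.32960.
Since t ≥ s, only the acute value applies: ∠S ≈ 19.24°.
Then ∠R = 180° − ∠T − ∠S ≈ 124.76°.
Law of sines gives r = t·sin R/sin T ≈ 29.912.
Circumradius = t/(2 sin T) ≈ 18.204.

18.204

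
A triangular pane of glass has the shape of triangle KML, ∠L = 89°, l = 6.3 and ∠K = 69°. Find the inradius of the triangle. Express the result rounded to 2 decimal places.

r ≈ 0.95

The third angle is ∠M = 180° − ∠L − ∠K = 22.00°.
Law of sines: k = l·sin K/sin L ≈ 5.8825.
Law of sines: m = l·sin M/sin L ≈ 2.3604.
Area = ½·l·k·sin M ≈ 6.9414.
Semiperimeter s = (5.8825+2.3604+6.3)/2 = 7.2714.
Inradius = area/s = 6.9414/7.2714 ≈ 0.95461.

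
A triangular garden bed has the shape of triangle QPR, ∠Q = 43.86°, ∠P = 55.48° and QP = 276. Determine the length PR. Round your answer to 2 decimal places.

The third angle is ∠R = 180° − ∠Q − ∠P = 80.66°.
Law of sines: PR = QP·sin Q/sin R ≈ 193.81.

193.81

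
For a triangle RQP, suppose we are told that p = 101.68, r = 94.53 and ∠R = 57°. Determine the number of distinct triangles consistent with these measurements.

p·sin R = 101.68·sin(57°) ≈ 85.28.
Since p sin R < r < p (85.28 < 94.53 < 101.68), two triangles exist.

2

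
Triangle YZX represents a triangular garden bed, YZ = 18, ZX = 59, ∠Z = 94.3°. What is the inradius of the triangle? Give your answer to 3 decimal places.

7.566

By the law of cosines, XY² = YZ² + ZX² − 2·YZ·ZX·cos Z = 3964.3, so XY ≈ 62.962.
Area = ½·YZ·ZX·sin Z ≈ 529.51.
Semiperimeter s = (59+62.962+18)/2 = 69.981.
Inradius = area/s = 529.51/69.981 ≈ 7.5664.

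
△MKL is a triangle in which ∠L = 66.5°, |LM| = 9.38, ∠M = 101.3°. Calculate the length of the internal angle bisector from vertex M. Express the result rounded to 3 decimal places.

The third angle is ∠K = 180° − ∠L − ∠M = 12.20°.
Law of sines: |KL| = |LM|·sin M/sin K ≈ 43.526.
Law of sines: |MK| = |LM|·sin L/sin K ≈ 40.705.
The bisector from M has length 2·|LM|·|MK|·cos(∠M/2)/(|LM|+|MK|) ≈ 9.6672.

9.667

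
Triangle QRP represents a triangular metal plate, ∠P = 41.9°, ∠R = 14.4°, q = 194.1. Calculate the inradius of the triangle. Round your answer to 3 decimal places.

18.437

The third angle is ∠Q = 180° − ∠R − ∠P = 123.70°.
Law of sines: r = q·sin R/sin Q ≈ 58.021.
Law of sines: p = q·sin P/sin Q ≈ 155.81.
Area = ½·q·r·sin P ≈ 3760.5.
Semiperimeter s = (194.1+58.021+155.81)/2 = 203.97.
Inradius = area/s = 3760.5/203.97 ≈ 18.437.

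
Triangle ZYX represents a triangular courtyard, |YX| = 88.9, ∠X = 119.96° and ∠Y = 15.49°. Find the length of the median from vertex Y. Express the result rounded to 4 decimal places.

The third angle is ∠Z = 180° − ∠Y − ∠X = 44.55°.
Law of sines: |XZ| = |YX|·sin Y/sin Z ≈ 33.844.
Law of sines: |ZY| = |YX|·sin X/sin Z ≈ 109.79.
Median from Y: ½√(2·|ZY|² + 2·|YX|² − |XZ|²) ≈ 98.448.

m_Y ≈ 98.4485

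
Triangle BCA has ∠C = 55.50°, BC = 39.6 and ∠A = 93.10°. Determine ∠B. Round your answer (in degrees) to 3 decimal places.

∠B ≈ 31.400°

The third angle is ∠B = 180° − ∠C − ∠A = 31.40°.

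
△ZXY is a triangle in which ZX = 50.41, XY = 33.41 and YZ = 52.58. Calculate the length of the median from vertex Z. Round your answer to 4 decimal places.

48.7222

Median from Z: ½√(2·YZ² + 2·ZX² − XY²) ≈ 48.722.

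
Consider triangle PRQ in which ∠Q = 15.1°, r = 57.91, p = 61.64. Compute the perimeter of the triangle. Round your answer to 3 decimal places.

perimeter ≈ 135.687

By the law of cosines, q² = p² + r² − 2·p·r·cos Q = 260.41, so q ≈ 16.137.
Semiperimeter s = (61.64+57.91+16.137)/2 = 67.844.
Perimeter = 61.64 + 57.91 + 16.137 = 135.69.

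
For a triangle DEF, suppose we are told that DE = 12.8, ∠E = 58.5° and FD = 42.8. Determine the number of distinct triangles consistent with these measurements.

DE·sin E = 12.8·sin(58.5°) ≈ 10.91.
Since FD ≥ DE, exactly one triangle exists.

1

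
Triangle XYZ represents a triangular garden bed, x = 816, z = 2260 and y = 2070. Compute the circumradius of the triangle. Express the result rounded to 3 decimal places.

By the law of cosines, cos X = (y² + z² − x²) / (2·y·z) ≈ 0.93269, so ∠X ≈ 21.14°.
Circumradius = x/(2 sin X) ≈ 1131.2.

R ≈ 1131.220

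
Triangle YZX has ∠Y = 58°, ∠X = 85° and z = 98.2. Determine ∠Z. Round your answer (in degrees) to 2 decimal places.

The third angle is ∠Z = 180° − ∠X − ∠Y = 37.00°.

∠Z ≈ 37.00°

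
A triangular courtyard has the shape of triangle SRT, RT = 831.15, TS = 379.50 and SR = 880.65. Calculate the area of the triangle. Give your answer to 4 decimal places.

area ≈ 157012.7092

Semiperimeter s = (831.15 + 379.5 + 880.65)/2 = 1045.7.
Heron's formula: area = √(1045.7·214.5·666.15·165) ≈ 1.5701e+05.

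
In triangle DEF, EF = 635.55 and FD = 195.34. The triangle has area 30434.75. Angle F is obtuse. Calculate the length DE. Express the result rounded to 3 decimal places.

811.471

From area = ½·EF·FD·sin F, we get sin F = 2·area/(EF·FD) ≈ 0.49030.
Taking the obtuse solution, ∠F ≈ 150.64°.
Law of cosines then gives DE ≈ 811.47.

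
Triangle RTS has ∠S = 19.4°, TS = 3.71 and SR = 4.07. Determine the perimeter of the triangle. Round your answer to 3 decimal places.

By the law of cosines, RT² = TS² + SR² − 2·TS·SR·cos S = 1.8442, so RT ≈ 1.358.
Semiperimeter s = (3.71+4.07+1.358)/2 = 4.569.
Perimeter = 3.71 + 4.07 + 1.358 = 9.138.

perimeter ≈ 9.138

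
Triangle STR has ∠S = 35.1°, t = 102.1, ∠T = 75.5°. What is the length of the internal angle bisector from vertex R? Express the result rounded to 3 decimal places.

The third angle is ∠R = 180° − ∠S − ∠T = 69.40°.
Law of sines: s = t·sin S/sin T ≈ 60.64.
Law of sines: r = t·sin R/sin T ≈ 98.716.
The bisector from R has length 2·s·t·cos(∠R/2)/(s+t) ≈ 62.556.

62.556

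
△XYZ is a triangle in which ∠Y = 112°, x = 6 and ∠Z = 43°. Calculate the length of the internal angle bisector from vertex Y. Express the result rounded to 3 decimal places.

4.143

The third angle is ∠X = 180° − ∠Y − ∠Z = 25.00°.
Law of sines: y = x·sin Y/sin X ≈ 13.163.
Law of sines: z = x·sin Z/sin X ≈ 9.6825.
The bisector from Y has length 2·z·x·cos(∠Y/2)/(z+x) ≈ 4.143.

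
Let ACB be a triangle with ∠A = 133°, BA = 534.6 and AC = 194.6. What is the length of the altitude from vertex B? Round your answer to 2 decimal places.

By the law of cosines, CB² = BA² + AC² − 2·BA·AC·cos A = 4.6557e+05, so CB ≈ 682.32.
Area = ½·BA·AC·sin A ≈ 38043.
The altitude from B has length 2·area/AC ≈ 390.98.

h_B ≈ 390.98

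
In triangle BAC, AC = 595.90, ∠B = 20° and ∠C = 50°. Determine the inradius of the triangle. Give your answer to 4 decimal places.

209.4762

The third angle is ∠A = 180° − ∠C − ∠B = 110.00°.
Law of sines: CB = AC·sin A/sin B ≈ 1637.2.
Law of sines: BA = AC·sin C/sin B ≈ 1334.7.
Area = ½·AC·CB·sin C ≈ 3.7368e+05.
Semiperimeter s = (595.9+1637.2+1334.7)/2 = 1783.9.
Inradius = area/s = 3.7368e+05/1783.9 ≈ 209.48.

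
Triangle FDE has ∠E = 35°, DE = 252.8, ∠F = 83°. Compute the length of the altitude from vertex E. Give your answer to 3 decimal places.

The third angle is ∠D = 180° − ∠E − ∠F = 62.00°.
Law of sines: EF = DE·sin D/sin F ≈ 224.89.
Law of sines: FD = DE·sin E/sin F ≈ 146.09.
Area = ½·DE·EF·sin E ≈ 16304.
The altitude from E has length 2·area/FD ≈ 223.21.

h_E ≈ 223.209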